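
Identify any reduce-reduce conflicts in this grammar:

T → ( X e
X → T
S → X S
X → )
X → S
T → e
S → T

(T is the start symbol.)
Yes — I6: [S → T .] vs [X → T .]; I8: [S → X S .] vs [X → S .]; I10: [T → ( X e .] vs [T → e .]

A reduce-reduce conflict occurs when an LR(0) state has two complete items [A → α .] and [B → β .] — both call for a reduction, and with no lookahead the parser cannot choose between them.

Augment with T' → T and build the canonical LR(0) collection (I0 = CLOSURE({[T' → . T]}), then GOTO on every symbol after a dot until no new states appear). It has 11 states:
  I0: { [T → . ( X e], [T → . e], [T' → . T] }  — shift
  I1: { [S → . T], [S → . X S], [T → ( . X e], [T → . ( X e], [T → . e], [X → . )], [X → . S], [X → . T] }  — shift
  I2: { [T' → T .] }  — accept
  I3: { [T → e .] }  — reduce
  I4: { [X → ) .] }  — reduce
  I5: { [X → S .] }  — reduce
  I6: { [S → T .], [X → T .] }  — 2 reduces
  I7: { [S → . T], [S → . X S], [S → X . S], [T → ( X . e], [T → . ( X e], [T → . e], [X → . )], [X → . S], [X → . T] }  — shift
  I8: { [S → X S .], [X → S .] }  — 2 reduces
  I9: { [S → . T], [S → . X S], [S → X . S], [T → . ( X e], [T → . e], [X → . )], [X → . S], [X → . T] }  — shift
  I10: { [T → ( X e .], [T → e .] }  — 2 reduces

I6 contains complete items [S → T .], [X → T .] — reduce-reduce conflict.
I8 contains complete items [S → X S .], [X → S .] — reduce-reduce conflict.
I10 contains complete items [T → ( X e .], [T → e .] — reduce-reduce conflict.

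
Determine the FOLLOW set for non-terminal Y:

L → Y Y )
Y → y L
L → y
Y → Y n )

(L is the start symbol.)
To compute FOLLOW(Y), find every occurrence of Y on a right-hand side N → α Y β: add FIRST(β) \ {ε}, and if β is empty or nullable also add FOLLOW(N). Iterate to a fixed point.

In L → Y Y ): Y is followed by Y ')', add FIRST(Y ')') \ {ε} = { 'y' }
In L → Y Y ): Y is followed by ')', add FIRST(')') \ {ε} = { ')' }
In Y → Y n ): Y is followed by n ')', add FIRST(n ')') \ {ε} = { 'n' }

Taking the union: FOLLOW(Y) = { ')', 'n', 'y' }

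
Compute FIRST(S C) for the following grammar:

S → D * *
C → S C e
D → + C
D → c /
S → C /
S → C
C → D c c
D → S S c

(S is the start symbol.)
{ '+', 'c' }

FIRST sets of the non-terminals involved (from the grammar, by fixed-point iteration):
  FIRST(S) = { '+', 'c' }

To compute FIRST(S C), process the symbols left to right:
Symbol S is a non-terminal. Add FIRST(S) \ {ε} = { '+', 'c' }
S is not nullable (ε ∉ FIRST(S)), so stop here.
FIRST(S C) = { '+', 'c' }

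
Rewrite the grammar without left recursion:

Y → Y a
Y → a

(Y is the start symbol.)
Y → a Y'
Y' → a Y'
Y' → ε

Y is directly left-recursive. The standard transformation for
  A → A α₁ | ... | A α_m | β₁ | ... | β_n
is
  A  → β₁ A' | ... | β_n A'
  A' → α₁ A' | ... | α_m A' | ε

Y → a becomes Y → a Y'
Y → Y a becomes Y' → a Y'
Add Y' → ε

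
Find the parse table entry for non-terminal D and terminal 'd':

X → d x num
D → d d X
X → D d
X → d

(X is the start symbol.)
D → d d X

To find M[D, 'd'], we find productions for D where 'd' is in the predict set (PREDICT(N → α) = (FIRST(α) \ {ε}) ∪ (FOLLOW(N) if α ⇒* ε)).

D → d d X: PREDICT = { 'd' }
  'd' is in predict set, so this production goes in M[D, 'd']

M[D, 'd'] = D → d d X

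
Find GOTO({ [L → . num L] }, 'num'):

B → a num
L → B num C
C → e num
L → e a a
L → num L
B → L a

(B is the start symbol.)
GOTO(I, 'num') = CLOSURE({ [A → αX.β] : [A → α.Xβ] ∈ I, X = 'num' })

Items with dot before 'num', with the dot advanced:
  [L → . num L] → [L → num . L]
Closure of the advanced items:
  [L → num . L] has the dot before L: add [L → . B num C], [L → . e a a], [L → . num L]
  [L → . B num C] has the dot before B: add [B → . a num], [B → . L a]

GOTO = { [B → . L a], [B → . a num], [L → . B num C], [L → . e a a], [L → . num L], [L → num . L] }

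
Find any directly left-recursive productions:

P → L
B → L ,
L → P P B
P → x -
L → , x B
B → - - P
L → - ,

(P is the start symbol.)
No direct left recursion

Direct left recursion occurs when N → N α for some non-terminal N (the right-hand side begins with the left-hand side itself).

P → L: starts with L
B → L ,: starts with L
L → P P B: starts with P
P → x -: starts with x
L → , x B: starts with ','
B → - - P: starts with '-'
L → - ,: starts with '-'

No direct left recursion found.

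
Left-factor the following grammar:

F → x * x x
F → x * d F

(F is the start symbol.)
F → x * F'
F' → x x
F' → d F

Left-factoring transforms A → αβ₁ | αβ₂ into A → αA' and A' → β₁ | β₂
(α is the longest common prefix among the alternatives). Repeat until
no nonterminal has two alternatives with a common prefix.

Round 1: F has alternatives sharing prefix 'x *'. Introduce F': F → x * F'
  Add: F' → x x
  Add: F' → d F

No remaining common prefixes — done.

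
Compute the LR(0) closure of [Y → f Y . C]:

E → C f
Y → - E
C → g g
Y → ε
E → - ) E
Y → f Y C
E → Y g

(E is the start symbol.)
Start with: [Y → f Y . C]
  [Y → f Y . C] has the dot before C: add [C → . g g]
No further items can be added.

CLOSURE = { [C → . g g], [Y → f Y . C] }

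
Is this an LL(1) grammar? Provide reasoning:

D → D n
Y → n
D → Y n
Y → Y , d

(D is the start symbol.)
No. Predict set conflict for D: { 'n' }

Relevant sets:
  FIRST(D) = { 'n' }
  FIRST(Y) = { 'n' }

For D:
  PREDICT(D → D n) = { 'n' }
  PREDICT(D → Y n) = { 'n' }
For Y:
  PREDICT(Y → n) = { 'n' }
  PREDICT(Y → Y ',' d) = { 'n' }

Conflict found: Predict set conflict for D: { 'n' }
The grammar is NOT LL(1).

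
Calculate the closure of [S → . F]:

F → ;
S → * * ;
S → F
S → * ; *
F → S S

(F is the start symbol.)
{ [F → . ;], [F → . S S], [S → . * * ;], [S → . * ; *], [S → . F] }

Start with: [S → . F]
  [S → . F] has the dot before F: add [F → . ;], [F → . S S]
  [F → . S S] has the dot before S: add [S → . * * ;], [S → . * ; *]
No further items can be added.

CLOSURE = { [F → . ;], [F → . S S], [S → . * * ;], [S → . * ; *], [S → . F] }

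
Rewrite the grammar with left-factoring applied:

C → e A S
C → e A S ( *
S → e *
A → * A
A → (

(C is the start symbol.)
C → e A S C'
C' → ε
C' → ( *
S → e *
A → * A
A → (

Left-factoring transforms A → αβ₁ | αβ₂ into A → αA' and A' → β₁ | β₂
(α is the longest common prefix among the alternatives). Repeat until
no nonterminal has two alternatives with a common prefix.

Round 1: C has alternatives sharing prefix 'e A S'. Introduce C': C → e A S C'
  Add: C' → ε
  Add: C' → ( *

No remaining common prefixes — done.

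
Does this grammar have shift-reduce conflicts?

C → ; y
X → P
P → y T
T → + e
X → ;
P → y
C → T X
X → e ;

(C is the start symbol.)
Yes — I9: [P → y .] vs [T → . + e]

A shift-reduce conflict occurs when an LR(0) state has both:
  - a complete (reduce) item [A → α .] (dot at the end), and
  - a shift item [B → β . c γ] (dot before a terminal).

Augment with C' → C and build the canonical LR(0) collection (I0 = CLOSURE({[C' → . C]}), then GOTO on every symbol after a dot until no new states appear). It has 14 states:
  I0: { [C → . ; y], [C → . T X], [C' → . C], [T → . + e] }  — shift
  I1: { [T → + . e] }  — shift
  I2: { [C → ; . y] }  — shift
  I3: { [C' → C .] }  — accept
  I4: { [C → T . X], [P → . y T], [P → . y], [X → . ;], [X → . P], [X → . e ;] }  — shift
  I5: { [X → ; .] }  — reduce
  I6: { [X → P .] }  — reduce
  I7: { [C → T X .] }  — reduce
  I8: { [X → e . ;] }  — shift
  I9: { [P → y . T], [P → y .], [T → . + e] }  — shift, reduce
  I10: { [P → y T .] }  — reduce
  I11: { [X → e ; .] }  — reduce
  I12: { [C → ; y .] }  — reduce
  I13: { [T → + e .] }  — reduce

I9 contains reduce item [P → y .] and shift item [T → . + e] — shift-reduce conflict.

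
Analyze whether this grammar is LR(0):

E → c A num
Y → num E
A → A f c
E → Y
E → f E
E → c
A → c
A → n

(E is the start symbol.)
A grammar is LR(0) if no state in the canonical LR(0) collection has:
  - both a shift item (dot before a terminal) and a complete item (shift-reduce conflict), or
  - two or more complete items (reduce-reduce conflict; the accept item [E' → E .] counts as a complete item here).

Augment with E' → E and build the canonical LR(0) collection (I0 = CLOSURE({[E' → . E]}), then GOTO on every symbol after a dot until no new states appear). It has 14 states:
  I0: { [E → . Y], [E → . c A num], [E → . c], [E → . f E], [E' → . E], [Y → . num E] }  — shift
  I1: { [E' → E .] }  — accept
  I2: { [E → Y .] }  — reduce
  I3: { [A → . A f c], [A → . c], [A → . n], [E → c . A num], [E → c .] }  — shift, reduce
  I4: { [E → . Y], [E → . c A num], [E → . c], [E → . f E], [E → f . E], [Y → . num E] }  — shift
  I5: { [E → . Y], [E → . c A num], [E → . c], [E → . f E], [Y → . num E], [Y → num . E] }  — shift
  I6: { [Y → num E .] }  — reduce
  I7: { [E → f E .] }  — reduce
  I8: { [A → A . f c], [E → c A . num] }  — shift
  I9: { [A → c .] }  — reduce
  I10: { [A → n .] }  — reduce
  I11: { [A → A f . c] }  — shift
  I12: { [E → c A num .] }  — reduce
  I13: { [A → A f c .] }  — reduce

Conflict in state I3:
  Shift-reduce conflict between [E → c .] and [A → . c]
So the grammar is NOT LR(0).

Answer: No. Shift-reduce conflict between [E → c .] and [A → . c]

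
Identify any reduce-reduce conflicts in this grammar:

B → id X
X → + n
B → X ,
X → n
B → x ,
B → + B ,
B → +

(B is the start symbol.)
Yes — I13: [X → + n .] vs [X → n .]

A reduce-reduce conflict occurs when an LR(0) state has two complete items [A → α .] and [B → β .] — both call for a reduction, and with no lookahead the parser cannot choose between them.

Augment with B' → B and build the canonical LR(0) collection (I0 = CLOSURE({[B' → . B]}), then GOTO on every symbol after a dot until no new states appear). It has 15 states:
  I0: { [B → . + B ,], [B → . +], [B → . X ,], [B → . id X], [B → . x ,], [B' → . B], [X → . + n], [X → . n] }  — shift
  I1: { [B → + . B ,], [B → + .], [B → . + B ,], [B → . +], [B → . X ,], [B → . id X], [B → . x ,], [X → + . n], [X → . + n], [X → . n] }  — shift, reduce
  I2: { [B' → B .] }  — accept
  I3: { [B → X . ,] }  — shift
  I4: { [B → id . X], [X → . + n], [X → . n] }  — shift
  I5: { [X → n .] }  — reduce
  I6: { [B → x . ,] }  — shift
  I7: { [B → x , .] }  — reduce
  I8: { [X → + . n] }  — shift
  I9: { [B → id X .] }  — reduce
  I10: { [X → + n .] }  — reduce
  I11: { [B → X , .] }  — reduce
  I12: { [B → + B . ,] }  — shift
  I13: { [X → + n .], [X → n .] }  — 2 reduces
  I14: { [B → + B , .] }  — reduce

I13 contains complete items [X → + n .], [X → n .] — reduce-reduce conflict.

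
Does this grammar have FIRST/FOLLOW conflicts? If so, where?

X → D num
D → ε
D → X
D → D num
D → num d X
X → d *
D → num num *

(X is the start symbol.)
A FIRST/FOLLOW conflict occurs when a non-terminal N has a nullable alternative N → β (β ⇒* ε) and another alternative N → α with FIRST(α) ∩ FOLLOW(N) ≠ ∅: on such a lookahead the parser cannot decide between expanding α and letting N vanish via β.

Nullable non-terminals: D.
FIRST sets used below: FIRST(X) = { 'd', 'num' }, FIRST(D) = { 'd', 'num', ε }

D: nullable alternative(s) D → ε; FOLLOW(D) = { 'num' }
  D → ε: FIRST \ {ε} = { } — this is the only nullable alternative, skip
  D → X: FIRST \ {ε} = { 'd', 'num' } — overlaps FOLLOW(D) on { 'num' }: CONFLICT
  D → D num: FIRST \ {ε} = { 'd', 'num' } — overlaps FOLLOW(D) on { 'num' }: CONFLICT
  D → num d X: FIRST \ {ε} = { 'num' } — overlaps FOLLOW(D) on { 'num' }: CONFLICT
  D → num num *: FIRST \ {ε} = { 'num' } — overlaps FOLLOW(D) on { 'num' }: CONFLICT

X has no nullable alternative, so no FIRST/FOLLOW check is needed there.

So the grammar has 4 FIRST/FOLLOW conflicts (marked CONFLICT above).

Answer: Yes. D → X with FOLLOW(D) on { 'num' }; D → D num with FOLLOW(D) on { 'num' }; D → num d X with FOLLOW(D) on { 'num' }; D → num num '*' with FOLLOW(D) on { 'num' }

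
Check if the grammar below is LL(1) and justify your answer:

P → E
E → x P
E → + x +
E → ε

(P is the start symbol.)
Yes, the grammar is LL(1).

A grammar is LL(1) if for each non-terminal N with multiple productions, the predict sets of those productions are pairwise disjoint, where PREDICT(N → α) = (FIRST(α) \ {ε}) ∪ (FOLLOW(N) if α ⇒* ε).

Relevant sets:
  FOLLOW(E) = { $ }

For E:
  PREDICT(E → x P) = { 'x' }
  PREDICT(E → '+' x '+') = { '+' }
  PREDICT(E → ε) = { $ }
P has a single production, so nothing to check there.

All predict sets are disjoint. The grammar IS LL(1).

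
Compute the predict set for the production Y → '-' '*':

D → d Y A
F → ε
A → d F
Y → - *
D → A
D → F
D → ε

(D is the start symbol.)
PREDICT(Y → '-' '*') = (FIRST(RHS) \ {ε}) ∪ (FOLLOW(Y) if ε ∈ FIRST(RHS), i.e. RHS ⇒* ε)
FIRST('-' '*') = { '-' }
ε ∉ FIRST('-' '*'), so FOLLOW(Y) is not added.
PREDICT(Y → '-' '*') = { '-' }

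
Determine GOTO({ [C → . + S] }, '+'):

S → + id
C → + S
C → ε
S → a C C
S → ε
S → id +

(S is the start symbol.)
{ [C → + . S], [S → . + id], [S → . a C C], [S → . id +], [S → .] }

GOTO(I, '+') = CLOSURE({ [A → αX.β] : [A → α.Xβ] ∈ I, X = '+' })

Items with dot before '+', with the dot advanced:
  [C → . + S] → [C → + . S]
Closure of the advanced items:
  [C → + . S] has the dot before S: add [S → . + id], [S → . a C C], [S → .], [S → . id +]

GOTO = { [C → + . S], [S → . + id], [S → . a C C], [S → . id +], [S → .] }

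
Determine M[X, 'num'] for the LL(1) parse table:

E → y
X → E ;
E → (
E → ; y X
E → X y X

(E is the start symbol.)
Empty (error entry)

To find M[X, 'num'], we find productions for X where 'num' is in the predict set (PREDICT(N → α) = (FIRST(α) \ {ε}) ∪ (FOLLOW(N) if α ⇒* ε)).

Relevant sets:
  FIRST(E) = { '(', ';', 'y' }

X → E ;: PREDICT = { '(', ';', 'y' }

M[X, 'num'] is empty (no production applies)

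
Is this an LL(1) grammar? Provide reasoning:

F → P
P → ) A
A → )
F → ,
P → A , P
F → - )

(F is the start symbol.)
Relevant sets:
  FIRST(P) = { ')' }
  FIRST(A) = { ')' }

For F:
  PREDICT(F → P) = { ')' }
  PREDICT(F → ',') = { ',' }
  PREDICT(F → '-' ')') = { '-' }
For P:
  PREDICT(P → ')' A) = { ')' }
  PREDICT(P → A ',' P) = { ')' }
A has a single production, so nothing to check there.

Conflict found: Predict set conflict for P: { ')' }
The grammar is NOT LL(1).

Answer: No. Predict set conflict for P: { ')' }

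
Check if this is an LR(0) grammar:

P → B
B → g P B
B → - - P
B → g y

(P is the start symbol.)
Yes, the grammar is LR(0)

Augment with P' → P and build the canonical LR(0) collection (I0 = CLOSURE({[P' → . P]}), then GOTO on every symbol after a dot until no new states appear). It has 10 states:
  I0: { [B → . - - P], [B → . g P B], [B → . g y], [P → . B], [P' → . P] }  — shift
  I1: { [B → - . - P] }  — shift
  I2: { [P → B .] }  — reduce
  I3: { [P' → P .] }  — accept
  I4: { [B → . - - P], [B → . g P B], [B → . g y], [B → g . P B], [B → g . y], [P → . B] }  — shift
  I5: { [B → . - - P], [B → . g P B], [B → . g y], [B → g P . B] }  — shift
  I6: { [B → g y .] }  — reduce
  I7: { [B → g P B .] }  — reduce
  I8: { [B → - - . P], [B → . - - P], [B → . g P B], [B → . g y], [P → . B] }  — shift
  I9: { [B → - - P .] }  — reduce

Every state is either a pure shift/goto state or contains exactly one complete item and nothing to shift — no conflicts. The grammar is LR(0).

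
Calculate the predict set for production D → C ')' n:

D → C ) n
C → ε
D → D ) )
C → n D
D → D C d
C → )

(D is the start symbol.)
{ ')', 'n' }

PREDICT(D → C ')' n) = (FIRST(RHS) \ {ε}) ∪ (FOLLOW(D) if ε ∈ FIRST(RHS), i.e. RHS ⇒* ε)
FIRST(C) = { ')', 'n', ε }
FIRST(C ')' n) = { ')', 'n' }
ε ∉ FIRST(C ')' n), so FOLLOW(D) is not added.
PREDICT(D → C ')' n) = { ')', 'n' }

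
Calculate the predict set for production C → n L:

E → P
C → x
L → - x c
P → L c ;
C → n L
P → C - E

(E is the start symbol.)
{ 'n' }

PREDICT(C → n L) = (FIRST(RHS) \ {ε}) ∪ (FOLLOW(C) if ε ∈ FIRST(RHS), i.e. RHS ⇒* ε)
FIRST(n L) = { 'n' }
ε ∉ FIRST(n L), so FOLLOW(C) is not added.
PREDICT(C → n L) = { 'n' }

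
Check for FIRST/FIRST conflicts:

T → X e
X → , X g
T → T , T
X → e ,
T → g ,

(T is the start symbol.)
FIRST sets of the non-terminals at (or reachable through a nullable prefix from) the front of some alternative:
  FIRST(X) = { ',', 'e' }
  FIRST(T) = { ',', 'e', 'g' }

Productions for T:
  T → X e: FIRST = { ',', 'e' }
  T → T , T: FIRST = { ',', 'e', 'g' }
  T → g ,: FIRST = { 'g' }
Productions for X:
  X → , X g: FIRST = { ',' }
  X → e ,: FIRST = { 'e' }

Conflict for T: T → X e and T → T , T
  Overlap: { ',', 'e' }
Conflict for T: T → T , T and T → g ,
  Overlap: { 'g' }

Answer: Yes. T → X e / T → T ',' T on { ',', 'e' }; T → T ',' T / T → g ',' on { 'g' }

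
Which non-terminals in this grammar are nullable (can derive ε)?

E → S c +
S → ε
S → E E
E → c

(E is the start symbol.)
ε-productions: S → ε
So S is immediately nullable.
No further non-terminal can be added: every production for the remaining non-terminals contains a terminal or a non-nullable non-terminal.
Nullable = { 'S' }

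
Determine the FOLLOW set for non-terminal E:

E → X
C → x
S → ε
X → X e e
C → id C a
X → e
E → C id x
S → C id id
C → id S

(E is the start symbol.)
{ $ }

E is the start symbol, so $ ∈ FOLLOW(E).
E does not occur on any right-hand side.

Taking the union: FOLLOW(E) = { $ }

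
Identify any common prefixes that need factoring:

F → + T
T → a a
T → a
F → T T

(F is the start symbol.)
Left-factoring is needed when two productions for the same non-terminal
share a common prefix on the right-hand side.

Productions for F:
  F → + T
  F → T T
Productions for T:
  T → a a
  T → a

Found common prefix 'a' in productions for T

Answer: Yes, T has productions with common prefix 'a'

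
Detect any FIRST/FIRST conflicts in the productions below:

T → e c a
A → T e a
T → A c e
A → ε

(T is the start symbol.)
Yes. T → e c a / T → A c e on { 'e' }

FIRST sets of the non-terminals at (or reachable through a nullable prefix from) the front of some alternative:
  FIRST(A) = { 'c', 'e', ε }
  FIRST(T) = { 'c', 'e' }

Productions for T:
  T → e c a: FIRST = { 'e' }
  T → A c e: FIRST = { 'c', 'e' }
Productions for A:
  A → T e a: FIRST = { 'c', 'e' }
  A → ε: FIRST = { ε }

Conflict for T: T → e c a and T → A c e
  Overlap: { 'e' }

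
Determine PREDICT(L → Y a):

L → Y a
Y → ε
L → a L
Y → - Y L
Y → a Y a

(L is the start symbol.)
PREDICT(L → Y a) = (FIRST(RHS) \ {ε}) ∪ (FOLLOW(L) if ε ∈ FIRST(RHS), i.e. RHS ⇒* ε)
FIRST(Y) = { '-', 'a', ε }
FIRST(Y a) = { '-', 'a' }
ε ∉ FIRST(Y a), so FOLLOW(L) is not added.
PREDICT(L → Y a) = { '-', 'a' }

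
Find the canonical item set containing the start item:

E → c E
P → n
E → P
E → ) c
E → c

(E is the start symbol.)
{ [E → . ) c], [E → . P], [E → . c E], [E → . c], [E' → . E], [P → . n] }

First, augment the grammar with E' → E
I₀ = CLOSURE({ [E' → . E] }):
  [E' → . E] has the dot before E: add [E → . c E], [E → . P], [E → . ) c], [E → . c]
  [E → . P] has the dot before P: add [P → . n]
No further items can be added.

I₀ = { [E → . ) c], [E → . P], [E → . c E], [E → . c], [E' → . E], [P → . n] }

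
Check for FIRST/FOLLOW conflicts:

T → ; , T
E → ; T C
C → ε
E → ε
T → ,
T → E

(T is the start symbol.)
A FIRST/FOLLOW conflict occurs when a non-terminal N has a nullable alternative N → β (β ⇒* ε) and another alternative N → α with FIRST(α) ∩ FOLLOW(N) ≠ ∅: on such a lookahead the parser cannot decide between expanding α and letting N vanish via β.

Nullable non-terminals: C, E, T.
FIRST sets used below: FIRST(E) = { ';', ε }
C has a nullable alternative but only one production, so nothing to check.

E: nullable alternative(s) E → ε; FOLLOW(E) = { $ }
  E → ; T C: FIRST \ {ε} = { ';' } — disjoint from FOLLOW(E)
  E → ε: FIRST \ {ε} = { } — this is the only nullable alternative, skip

T: nullable alternative(s) T → E; FOLLOW(T) = { $ }
  T → ; , T: FIRST \ {ε} = { ';' } — disjoint from FOLLOW(T)
  T → ,: FIRST \ {ε} = { ',' } — disjoint from FOLLOW(T)
  T → E: FIRST \ {ε} = { ';' } — this is the only nullable alternative, skip

No FIRST/FOLLOW conflicts found.

Answer: No FIRST/FOLLOW conflicts.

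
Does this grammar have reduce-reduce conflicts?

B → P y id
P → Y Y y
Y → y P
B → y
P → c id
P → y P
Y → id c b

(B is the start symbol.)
Yes — I7: [P → y P .] vs [Y → y P .]

A reduce-reduce conflict occurs when an LR(0) state has two complete items [A → α .] and [B → β .] — both call for a reduction, and with no lookahead the parser cannot choose between them.

Augment with B' → B and build the canonical LR(0) collection (I0 = CLOSURE({[B' → . B]}), then GOTO on every symbol after a dot until no new states appear). It has 18 states:
  I0: { [B → . P y id], [B → . y], [B' → . B], [P → . Y Y y], [P → . c id], [P → . y P], [Y → . id c b], [Y → . y P] }  — shift
  I1: { [B' → B .] }  — accept
  I2: { [B → P . y id] }  — shift
  I3: { [P → Y . Y y], [Y → . id c b], [Y → . y P] }  — shift
  I4: { [P → c . id] }  — shift
  I5: { [Y → id . c b] }  — shift
  I6: { [B → y .], [P → . Y Y y], [P → . c id], [P → . y P], [P → y . P], [Y → . id c b], [Y → . y P], [Y → y . P] }  — shift, reduce
  I7: { [P → y P .], [Y → y P .] }  — 2 reduces
  I8: { [P → . Y Y y], [P → . c id], [P → . y P], [P → y . P], [Y → . id c b], [Y → . y P], [Y → y . P] }  — shift
  I9: { [Y → id c . b] }  — shift
  I10: { [Y → id c b .] }  — reduce
  I11: { [P → c id .] }  — reduce
  I12: { [P → Y Y . y] }  — shift
  I13: { [P → . Y Y y], [P → . c id], [P → . y P], [Y → . id c b], [Y → . y P], [Y → y . P] }  — shift
  I14: { [Y → y P .] }  — reduce
  I15: { [P → Y Y y .] }  — reduce
  I16: { [B → P y . id] }  — shift
  I17: { [B → P y id .] }  — reduce

I7 contains complete items [P → y P .], [Y → y P .] — reduce-reduce conflict.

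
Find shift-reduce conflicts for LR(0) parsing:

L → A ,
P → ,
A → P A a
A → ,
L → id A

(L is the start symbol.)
No shift-reduce conflicts

A shift-reduce conflict occurs when an LR(0) state has both:
  - a complete (reduce) item [A → α .] (dot at the end), and
  - a shift item [B → β . c γ] (dot before a terminal).

Augment with L' → L and build the canonical LR(0) collection (I0 = CLOSURE({[L' → . L]}), then GOTO on every symbol after a dot until no new states appear). It has 10 states:
  I0: { [A → . ,], [A → . P A a], [L → . A ,], [L → . id A], [L' → . L], [P → . ,] }  — shift
  I1: { [A → , .], [P → , .] }  — 2 reduces
  I2: { [L → A . ,] }  — shift
  I3: { [L' → L .] }  — accept
  I4: { [A → . ,], [A → . P A a], [A → P . A a], [P → . ,] }  — shift
  I5: { [A → . ,], [A → . P A a], [L → id . A], [P → . ,] }  — shift
  I6: { [L → id A .] }  — reduce
  I7: { [A → P A . a] }  — shift
  I8: { [A → P A a .] }  — reduce
  I9: { [L → A , .] }  — reduce

No state contains both a complete item and a shift item.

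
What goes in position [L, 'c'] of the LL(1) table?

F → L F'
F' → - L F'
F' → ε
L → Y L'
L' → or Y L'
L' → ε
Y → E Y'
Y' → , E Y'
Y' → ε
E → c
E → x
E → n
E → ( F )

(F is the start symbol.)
To find M[L, 'c'], we find productions for L where 'c' is in the predict set (PREDICT(N → α) = (FIRST(α) \ {ε}) ∪ (FOLLOW(N) if α ⇒* ε)).

Relevant sets:
  FIRST(Y) = { '(', 'c', 'n', 'x' }

L → Y L': PREDICT = { '(', 'c', 'n', 'x' }
  'c' is in predict set, so this production goes in M[L, 'c']

M[L, 'c'] = L → Y L'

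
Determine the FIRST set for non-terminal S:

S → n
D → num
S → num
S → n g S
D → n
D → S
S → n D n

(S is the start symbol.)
To compute FIRST(S), examine every production with S on the left-hand side, reading each right-hand side left to right until a non-nullable symbol is reached.

From S → n:
  - n is a terminal: add 'n' and stop
From S → num:
  - num is a terminal: add 'num' and stop
From S → n g S:
  - n is a terminal: add 'n' and stop
From S → n D n:
  - n is a terminal: add 'n' and stop

Collecting: FIRST(S) = { 'n', 'num' }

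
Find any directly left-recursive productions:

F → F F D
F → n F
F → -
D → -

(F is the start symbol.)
Yes, F is left-recursive

Direct left recursion occurs when N → N α for some non-terminal N (the right-hand side begins with the left-hand side itself).

F → F F D: LEFT RECURSIVE (starts with F)
F → n F: starts with n
F → -: starts with '-'
D → -: starts with '-'

The grammar has direct left recursion on: F.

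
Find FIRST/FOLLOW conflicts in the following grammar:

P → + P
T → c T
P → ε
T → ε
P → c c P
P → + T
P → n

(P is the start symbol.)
Nullable non-terminals: P, T.

P: nullable alternative(s) P → ε; FOLLOW(P) = { $ }
  P → + P: FIRST \ {ε} = { '+' } — disjoint from FOLLOW(P)
  P → ε: FIRST \ {ε} = { } — this is the only nullable alternative, skip
  P → c c P: FIRST \ {ε} = { 'c' } — disjoint from FOLLOW(P)
  P → + T: FIRST \ {ε} = { '+' } — disjoint from FOLLOW(P)
  P → n: FIRST \ {ε} = { 'n' } — disjoint from FOLLOW(P)

T: nullable alternative(s) T → ε; FOLLOW(T) = { $ }
  T → c T: FIRST \ {ε} = { 'c' } — disjoint from FOLLOW(T)
  T → ε: FIRST \ {ε} = { } — this is the only nullable alternative, skip

No FIRST/FOLLOW conflicts found.

Answer: No FIRST/FOLLOW conflicts.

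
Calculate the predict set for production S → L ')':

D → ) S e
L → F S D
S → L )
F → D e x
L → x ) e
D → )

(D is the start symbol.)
PREDICT(S → L ')') = (FIRST(RHS) \ {ε}) ∪ (FOLLOW(S) if ε ∈ FIRST(RHS), i.e. RHS ⇒* ε)
FIRST(L) = { ')', 'x' }
FIRST(L ')') = { ')', 'x' }
ε ∉ FIRST(L ')'), so FOLLOW(S) is not added.
PREDICT(S → L ')') = { ')', 'x' }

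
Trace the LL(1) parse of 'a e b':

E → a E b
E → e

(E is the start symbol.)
LL(1) parsing maintains a stack (initially the start symbol over $) and the input. At each step: if the stack top is a terminal, match it against the current input token; if it is a non-terminal N, replace it with the RHS of M[N, lookahead] (the unique production whose predict set contains the lookahead).

Stack is shown with the top on the left.

Stack    Input    Action
------------------------
E $      a e b $  output E → a E b
a E b $  a e b $  match 'a'
E b $    e b $    output E → e
e b $    e b $    match 'e'
b $      b $      match 'b'
$        $        accept

The string is accepted.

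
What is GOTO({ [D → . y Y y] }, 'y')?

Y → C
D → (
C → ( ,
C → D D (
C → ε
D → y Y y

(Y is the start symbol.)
GOTO(I, 'y') = CLOSURE({ [A → αX.β] : [A → α.Xβ] ∈ I, X = 'y' })

Items with dot before 'y', with the dot advanced:
  [D → . y Y y] → [D → y . Y y]
Closure of the advanced items:
  [D → y . Y y] has the dot before Y: add [Y → . C]
  [Y → . C] has the dot before C: add [C → . ( ,], [C → . D D (], [C → .]
  [C → . D D (] has the dot before D: add [D → . (], [D → . y Y y]

GOTO = { [C → . ( ,], [C → . D D (], [C → .], [D → . (], [D → . y Y y], [D → y . Y y], [Y → . C] }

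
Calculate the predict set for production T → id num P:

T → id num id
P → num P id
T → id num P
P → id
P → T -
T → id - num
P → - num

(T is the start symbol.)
PREDICT(T → id num P) = (FIRST(RHS) \ {ε}) ∪ (FOLLOW(T) if ε ∈ FIRST(RHS), i.e. RHS ⇒* ε)
FIRST(id num P) = { 'id' }
ε ∉ FIRST(id num P), so FOLLOW(T) is not added.
PREDICT(T → id num P) = { 'id' }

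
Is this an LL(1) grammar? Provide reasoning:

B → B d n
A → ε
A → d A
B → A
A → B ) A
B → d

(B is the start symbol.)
Relevant sets:
  FIRST(B) = { ')', 'd', ε }
  FIRST(A) = { ')', 'd', ε }
  FOLLOW(B) = { $, ')', 'd' }
  FOLLOW(A) = { $, ')', 'd' }

For B:
  PREDICT(B → B d n) = { ')', 'd' }
  PREDICT(B → A) = { $, ')', 'd' }
  PREDICT(B → d) = { 'd' }
For A:
  PREDICT(A → ε) = { $, ')', 'd' }
  PREDICT(A → d A) = { 'd' }
  PREDICT(A → B ')' A) = { ')', 'd' }

Conflict found: Predict set conflict for B: { ')', 'd' }
The grammar is NOT LL(1).

Answer: No. Predict set conflict for B: { ')', 'd' }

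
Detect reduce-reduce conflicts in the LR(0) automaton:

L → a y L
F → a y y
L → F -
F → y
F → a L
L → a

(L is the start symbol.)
Yes — I8: [F → a y y .] vs [F → y .]

Augment with L' → L and build the canonical LR(0) collection (I0 = CLOSURE({[L' → . L]}), then GOTO on every symbol after a dot until no new states appear). It has 10 states:
  I0: { [F → . a L], [F → . a y y], [F → . y], [L → . F -], [L → . a y L], [L → . a], [L' → . L] }  — shift
  I1: { [L → F . -] }  — shift
  I2: { [L' → L .] }  — accept
  I3: { [F → . a L], [F → . a y y], [F → . y], [F → a . L], [F → a . y y], [L → . F -], [L → . a y L], [L → . a], [L → a . y L], [L → a .] }  — shift, reduce
  I4: { [F → y .] }  — reduce
  I5: { [F → a L .] }  — reduce
  I6: { [F → . a L], [F → . a y y], [F → . y], [F → a y . y], [F → y .], [L → . F -], [L → . a y L], [L → . a], [L → a y . L] }  — shift, reduce
  I7: { [L → a y L .] }  — reduce
  I8: { [F → a y y .], [F → y .] }  — 2 reduces
  I9: { [L → F - .] }  — reduce

I8 contains complete items [F → a y y .], [F → y .] — reduce-reduce conflict.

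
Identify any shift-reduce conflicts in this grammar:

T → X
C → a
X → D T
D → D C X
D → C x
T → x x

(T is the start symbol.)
No shift-reduce conflicts

A shift-reduce conflict occurs when an LR(0) state has both:
  - a complete (reduce) item [A → α .] (dot at the end), and
  - a shift item [B → β . c γ] (dot before a terminal).

Augment with T' → T and build the canonical LR(0) collection (I0 = CLOSURE({[T' → . T]}), then GOTO on every symbol after a dot until no new states appear). It has 12 states:
  I0: { [C → . a], [D → . C x], [D → . D C X], [T → . X], [T → . x x], [T' → . T], [X → . D T] }  — shift
  I1: { [D → C . x] }  — shift
  I2: { [C → . a], [D → . C x], [D → . D C X], [D → D . C X], [T → . X], [T → . x x], [X → . D T], [X → D . T] }  — shift
  I3: { [T' → T .] }  — accept
  I4: { [T → X .] }  — reduce
  I5: { [C → a .] }  — reduce
  I6: { [T → x . x] }  — shift
  I7: { [T → x x .] }  — reduce
  I8: { [C → . a], [D → . C x], [D → . D C X], [D → C . x], [D → D C . X], [X → . D T] }  — shift
  I9: { [X → D T .] }  — reduce
  I10: { [D → D C X .] }  — reduce
  I11: { [D → C x .] }  — reduce

No state contains both a complete item and a shift item.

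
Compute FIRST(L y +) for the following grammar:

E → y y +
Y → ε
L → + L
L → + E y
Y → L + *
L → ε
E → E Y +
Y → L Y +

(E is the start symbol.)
{ '+', 'y' }

FIRST sets of the non-terminals involved (from the grammar, by fixed-point iteration):
  FIRST(L) = { '+', ε }

To compute FIRST(L y +), process the symbols left to right:
Symbol L is a non-terminal. Add FIRST(L) \ {ε} = { '+' }
L is nullable (ε ∈ FIRST(L)), continue to the next symbol.
Symbol y is a terminal. Add 'y' and stop.
FIRST(L y +) = { '+', 'y' }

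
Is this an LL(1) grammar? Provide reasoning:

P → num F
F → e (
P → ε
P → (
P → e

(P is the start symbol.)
Yes, the grammar is LL(1).

Relevant sets:
  FOLLOW(P) = { $ }

For P:
  PREDICT(P → num F) = { 'num' }
  PREDICT(P → ε) = { $ }
  PREDICT(P → '(') = { '(' }
  PREDICT(P → e) = { 'e' }
F has a single production, so nothing to check there.

All predict sets are disjoint. The grammar IS LL(1).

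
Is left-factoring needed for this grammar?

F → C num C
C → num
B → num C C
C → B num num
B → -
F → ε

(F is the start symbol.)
Left-factoring is needed when two productions for the same non-terminal
share a common prefix on the right-hand side.

Productions for F:
  F → C num C
  F → ε
Productions for C:
  C → num
  C → B num num
Productions for B:
  B → num C C
  B → -

No common prefixes found.

Answer: No, left-factoring is not needed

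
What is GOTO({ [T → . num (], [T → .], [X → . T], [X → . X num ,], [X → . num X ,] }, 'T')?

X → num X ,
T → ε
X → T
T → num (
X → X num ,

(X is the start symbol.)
GOTO(I, 'T') = CLOSURE({ [A → αX.β] : [A → α.Xβ] ∈ I, X = 'T' })

Items with dot before 'T', with the dot advanced:
  [X → . T] → [X → T .]
Closure adds nothing (no advanced item has the dot before a non-terminal).

GOTO = { [X → T .] }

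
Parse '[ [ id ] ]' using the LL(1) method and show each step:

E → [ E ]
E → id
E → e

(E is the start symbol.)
Stack is shown with the top on the left.

Stack      Input         Action
-------------------------------
E $        [ [ id ] ] $  output E → [ E ]
[ E ] $    [ [ id ] ] $  match '['
E ] $      [ id ] ] $    output E → [ E ]
[ E ] ] $  [ id ] ] $    match '['
E ] ] $    id ] ] $      output E → id
id ] ] $   id ] ] $      match 'id'
] ] $      ] ] $         match ']'
] $        ] $           match ']'
$          $             accept

The string is accepted.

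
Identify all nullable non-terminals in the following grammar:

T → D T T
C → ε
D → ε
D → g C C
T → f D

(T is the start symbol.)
{ 'C', 'D' }

ε-productions: C → ε, D → ε
So C, D are immediately nullable.
No further non-terminal can be added: every production for the remaining non-terminals contains a terminal or a non-nullable non-terminal.
Nullable = { 'C', 'D' }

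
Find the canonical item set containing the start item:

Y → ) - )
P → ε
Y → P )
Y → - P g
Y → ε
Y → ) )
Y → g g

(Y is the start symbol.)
{ [P → .], [Y → . ) )], [Y → . ) - )], [Y → . - P g], [Y → . P )], [Y → . g g], [Y → .], [Y' → . Y] }

First, augment the grammar with Y' → Y
I₀ = CLOSURE({ [Y' → . Y] }):
  [Y' → . Y] has the dot before Y: add [Y → . ) - )], [Y → . P )], [Y → . - P g], [Y → .], [Y → . ) )], [Y → . g g]
  [Y → . P )] has the dot before P: add [P → .]
No further items can be added.

I₀ = { [P → .], [Y → . ) )], [Y → . ) - )], [Y → . - P g], [Y → . P )], [Y → . g g], [Y → .], [Y' → . Y] }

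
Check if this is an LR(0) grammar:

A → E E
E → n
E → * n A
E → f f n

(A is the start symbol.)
Yes, the grammar is LR(0)

Augment with A' → A and build the canonical LR(0) collection (I0 = CLOSURE({[A' → . A]}), then GOTO on every symbol after a dot until no new states appear). It has 11 states:
  I0: { [A → . E E], [A' → . A], [E → . * n A], [E → . f f n], [E → . n] }  — shift
  I1: { [E → * . n A] }  — shift
  I2: { [A' → A .] }  — accept
  I3: { [A → E . E], [E → . * n A], [E → . f f n], [E → . n] }  — shift
  I4: { [E → f . f n] }  — shift
  I5: { [E → n .] }  — reduce
  I6: { [E → f f . n] }  — shift
  I7: { [E → f f n .] }  — reduce
  I8: { [A → E E .] }  — reduce
  I9: { [A → . E E], [E → * n . A], [E → . * n A], [E → . f f n], [E → . n] }  — shift
  I10: { [E → * n A .] }  — reduce

Every state is either a pure shift/goto state or contains exactly one complete item and nothing to shift — no conflicts. The grammar is LR(0).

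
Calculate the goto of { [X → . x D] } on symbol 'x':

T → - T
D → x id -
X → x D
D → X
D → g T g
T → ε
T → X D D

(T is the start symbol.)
GOTO(I, 'x') = CLOSURE({ [A → αX.β] : [A → α.Xβ] ∈ I, X = 'x' })

Items with dot before 'x', with the dot advanced:
  [X → . x D] → [X → x . D]
Closure of the advanced items:
  [X → x . D] has the dot before D: add [D → . x id -], [D → . X], [D → . g T g]
  [D → . X] has the dot before X: add [X → . x D]

GOTO = { [D → . X], [D → . g T g], [D → . x id -], [X → . x D], [X → x . D] }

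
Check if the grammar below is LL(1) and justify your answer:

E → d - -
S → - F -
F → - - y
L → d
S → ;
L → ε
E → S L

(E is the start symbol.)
Yes, the grammar is LL(1).

A grammar is LL(1) if for each non-terminal N with multiple productions, the predict sets of those productions are pairwise disjoint, where PREDICT(N → α) = (FIRST(α) \ {ε}) ∪ (FOLLOW(N) if α ⇒* ε).

Relevant sets:
  FIRST(S) = { '-', ';' }
  FOLLOW(L) = { $ }

For E:
  PREDICT(E → d '-' '-') = { 'd' }
  PREDICT(E → S L) = { '-', ';' }
For S:
  PREDICT(S → '-' F '-') = { '-' }
  PREDICT(S → ';') = { ';' }
For L:
  PREDICT(L → d) = { 'd' }
  PREDICT(L → ε) = { $ }
F has a single production, so nothing to check there.

All predict sets are disjoint. The grammar IS LL(1).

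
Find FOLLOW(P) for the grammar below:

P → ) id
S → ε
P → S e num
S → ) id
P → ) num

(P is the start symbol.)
{ $ }

To compute FOLLOW(P), find every occurrence of P on a right-hand side N → α P β: add FIRST(β) \ {ε}, and if β is empty or nullable also add FOLLOW(N). Iterate to a fixed point.

P is the start symbol, so $ ∈ FOLLOW(P).
P does not occur on any right-hand side.

Taking the union: FOLLOW(P) = { $ }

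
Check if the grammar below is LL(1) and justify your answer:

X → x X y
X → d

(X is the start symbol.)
A grammar is LL(1) if for each non-terminal N with multiple productions, the predict sets of those productions are pairwise disjoint, where PREDICT(N → α) = (FIRST(α) \ {ε}) ∪ (FOLLOW(N) if α ⇒* ε).

For X:
  PREDICT(X → x X y) = { 'x' }
  PREDICT(X → d) = { 'd' }

All predict sets are disjoint. The grammar IS LL(1).

Answer: Yes, the grammar is LL(1).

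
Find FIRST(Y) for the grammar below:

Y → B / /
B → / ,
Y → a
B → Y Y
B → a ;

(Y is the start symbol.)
{ '/', 'a' }

To compute FIRST(Y), examine every production with Y on the left-hand side, reading each right-hand side left to right until a non-nullable symbol is reached.

FIRST sets of the other non-terminals involved (by the same procedure, iterated to a fixed point):
  FIRST(B) = { '/', 'a' }

From Y → B / /:
  - B is a non-terminal: add FIRST(B) \ {ε} = { '/', 'a' }
    B is not nullable, so stop
From Y → a:
  - a is a terminal: add 'a' and stop

Collecting: FIRST(Y) = { '/', 'a' }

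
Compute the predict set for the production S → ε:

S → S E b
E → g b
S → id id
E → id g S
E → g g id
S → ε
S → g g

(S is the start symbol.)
{ $, 'b', 'g', 'id' }

PREDICT(S → ε) = (FIRST(RHS) \ {ε}) ∪ (FOLLOW(S) if ε ∈ FIRST(RHS), i.e. RHS ⇒* ε)
The right-hand side is ε (FIRST(ε) = { ε }), so the predict set is FOLLOW(S) = { $, 'b', 'g', 'id' }
PREDICT(S → ε) = { $, 'b', 'g', 'id' }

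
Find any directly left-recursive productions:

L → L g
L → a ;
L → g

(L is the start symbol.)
Yes, L is left-recursive

Direct left recursion occurs when N → N α for some non-terminal N (the right-hand side begins with the left-hand side itself).

L → L g: LEFT RECURSIVE (starts with L)
L → a ;: starts with a
L → g: starts with g

The grammar has direct left recursion on: L.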